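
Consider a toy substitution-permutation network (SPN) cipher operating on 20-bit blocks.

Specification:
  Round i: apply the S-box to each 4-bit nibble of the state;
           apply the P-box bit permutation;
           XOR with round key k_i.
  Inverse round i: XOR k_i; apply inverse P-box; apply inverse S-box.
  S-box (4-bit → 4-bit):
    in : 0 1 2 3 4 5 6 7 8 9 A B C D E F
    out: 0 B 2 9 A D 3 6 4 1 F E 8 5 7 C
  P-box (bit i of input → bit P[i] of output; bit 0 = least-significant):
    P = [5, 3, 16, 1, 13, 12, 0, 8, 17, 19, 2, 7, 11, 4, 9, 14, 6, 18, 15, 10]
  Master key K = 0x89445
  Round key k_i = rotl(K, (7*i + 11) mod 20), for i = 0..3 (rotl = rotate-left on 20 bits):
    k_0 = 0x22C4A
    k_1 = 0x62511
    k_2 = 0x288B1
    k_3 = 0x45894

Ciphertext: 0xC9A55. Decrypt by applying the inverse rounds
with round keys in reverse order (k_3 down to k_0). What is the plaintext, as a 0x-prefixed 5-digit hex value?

0x91E47

s_0 = ciphertext = 0xC9A55
s_1 = InvRound(s_0, k_3) = 0xDF480
s_2 = InvRound(s_1, k_2) = 0x416ED
s_3 = InvRound(s_2, k_1) = 0x97516
s_4 = InvRound(s_3, k_0) = 0x91E47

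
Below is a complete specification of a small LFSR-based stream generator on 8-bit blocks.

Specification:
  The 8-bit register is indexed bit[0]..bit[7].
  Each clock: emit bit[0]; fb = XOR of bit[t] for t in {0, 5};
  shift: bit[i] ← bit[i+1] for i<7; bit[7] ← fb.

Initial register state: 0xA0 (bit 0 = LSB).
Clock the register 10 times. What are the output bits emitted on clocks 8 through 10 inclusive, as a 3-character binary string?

110

reg_0 = 0xA0
clock 1: out=0, reg = 0xD0
clock 2: out=0, reg = 0x68
clock 3: out=0, reg = 0xB4
clock 4: out=0, reg = 0xDA
clock 5: out=0, reg = 0x6D
clock 6: out=1, reg = 0x36
clock 7: out=0, reg = 0x9B
clock 8: out=1, reg = 0xCD
clock 9: out=1, reg = 0xE6
clock 10: out=0, reg = 0xF3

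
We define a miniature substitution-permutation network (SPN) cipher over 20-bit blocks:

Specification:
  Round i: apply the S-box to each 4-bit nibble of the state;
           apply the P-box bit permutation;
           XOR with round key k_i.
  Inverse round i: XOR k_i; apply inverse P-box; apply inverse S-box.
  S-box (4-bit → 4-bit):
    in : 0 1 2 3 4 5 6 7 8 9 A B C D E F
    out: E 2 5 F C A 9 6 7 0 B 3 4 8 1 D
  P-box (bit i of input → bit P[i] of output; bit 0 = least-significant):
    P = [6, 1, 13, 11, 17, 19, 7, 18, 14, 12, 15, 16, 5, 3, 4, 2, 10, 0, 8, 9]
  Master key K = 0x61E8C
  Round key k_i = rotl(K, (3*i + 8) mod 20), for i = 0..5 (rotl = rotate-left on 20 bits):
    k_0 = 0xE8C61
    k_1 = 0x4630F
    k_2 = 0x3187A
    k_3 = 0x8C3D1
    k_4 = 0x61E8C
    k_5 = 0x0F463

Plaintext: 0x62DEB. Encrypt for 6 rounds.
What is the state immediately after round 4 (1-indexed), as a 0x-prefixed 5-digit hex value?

0xE2F5A

s_0 = plaintext = 0x62DEB
s_1 = Round(s_0, k_0) = 0xD8A13
s_2 = Round(s_1, k_1) = 0xD1975
s_3 = Round(s_2, k_2) = 0xB12F0
s_4 = Round(s_3, k_3) = 0xE2F5A
s_5 = Round(s_4, k_4) = 0xBD2FE
s_6 = Round(s_5, k_5) = 0x630A6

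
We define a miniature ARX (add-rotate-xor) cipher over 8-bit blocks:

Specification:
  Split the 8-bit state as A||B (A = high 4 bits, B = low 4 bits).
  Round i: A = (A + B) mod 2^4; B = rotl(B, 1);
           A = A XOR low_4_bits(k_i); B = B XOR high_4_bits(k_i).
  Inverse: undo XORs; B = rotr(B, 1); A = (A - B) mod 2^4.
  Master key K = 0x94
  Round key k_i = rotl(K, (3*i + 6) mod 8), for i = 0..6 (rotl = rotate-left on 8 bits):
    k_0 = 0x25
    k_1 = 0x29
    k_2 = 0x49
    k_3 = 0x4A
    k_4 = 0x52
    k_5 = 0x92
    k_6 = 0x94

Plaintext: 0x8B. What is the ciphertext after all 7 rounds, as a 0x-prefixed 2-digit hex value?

s_0 = plaintext = 0x8B
s_1 = Round(s_0, k_0) = 0x65
s_2 = Round(s_1, k_1) = 0x28
s_3 = Round(s_2, k_2) = 0x35
s_4 = Round(s_3, k_3) = 0x2E
s_5 = Round(s_4, k_4) = 0x28
s_6 = Round(s_5, k_5) = 0x88
s_7 = Round(s_6, k_6) = 0x48

0x48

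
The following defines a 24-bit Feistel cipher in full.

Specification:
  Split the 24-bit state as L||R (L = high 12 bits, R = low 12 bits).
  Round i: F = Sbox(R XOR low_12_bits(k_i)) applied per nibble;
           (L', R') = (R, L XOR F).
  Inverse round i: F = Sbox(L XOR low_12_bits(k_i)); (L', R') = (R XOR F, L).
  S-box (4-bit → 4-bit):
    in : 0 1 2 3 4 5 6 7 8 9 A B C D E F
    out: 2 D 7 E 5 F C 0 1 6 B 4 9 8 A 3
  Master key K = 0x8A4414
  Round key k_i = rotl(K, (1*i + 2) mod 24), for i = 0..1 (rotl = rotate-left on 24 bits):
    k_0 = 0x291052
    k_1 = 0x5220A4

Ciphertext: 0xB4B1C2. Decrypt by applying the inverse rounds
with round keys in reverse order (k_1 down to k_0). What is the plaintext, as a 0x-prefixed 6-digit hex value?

0x4A5561

s_0 = ciphertext = 0xB4B1C2
s_1 = InvRound(s_0, k_1) = 0x561B4B
s_2 = InvRound(s_1, k_0) = 0x4A5561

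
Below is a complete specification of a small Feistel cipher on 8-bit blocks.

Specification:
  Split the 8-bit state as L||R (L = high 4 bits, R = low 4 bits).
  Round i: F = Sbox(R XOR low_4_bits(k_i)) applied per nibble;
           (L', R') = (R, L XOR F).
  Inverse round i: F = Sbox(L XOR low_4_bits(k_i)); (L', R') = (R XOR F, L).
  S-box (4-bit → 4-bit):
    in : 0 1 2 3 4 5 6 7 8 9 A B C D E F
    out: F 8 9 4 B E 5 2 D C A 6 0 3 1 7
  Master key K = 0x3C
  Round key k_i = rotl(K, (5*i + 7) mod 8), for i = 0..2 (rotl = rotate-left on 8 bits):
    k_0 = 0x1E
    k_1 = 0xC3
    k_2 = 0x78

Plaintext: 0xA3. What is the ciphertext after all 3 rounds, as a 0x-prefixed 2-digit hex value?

s_0 = plaintext = 0xA3
s_1 = Round(s_0, k_0) = 0x39
s_2 = Round(s_1, k_1) = 0x99
s_3 = Round(s_2, k_2) = 0x91

0x91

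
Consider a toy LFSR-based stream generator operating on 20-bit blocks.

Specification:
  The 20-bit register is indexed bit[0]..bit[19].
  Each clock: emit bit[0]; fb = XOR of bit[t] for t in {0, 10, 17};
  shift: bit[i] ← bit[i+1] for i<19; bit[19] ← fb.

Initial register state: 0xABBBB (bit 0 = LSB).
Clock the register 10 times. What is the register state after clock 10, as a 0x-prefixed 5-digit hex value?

0x642AE

reg_0 = 0xABBBB
clock 1: out=1, reg = 0x55DDD
clock 2: out=1, reg = 0x2AEEE
clock 3: out=0, reg = 0x15777
clock 4: out=1, reg = 0x0ABBB
clock 5: out=1, reg = 0x855DD
clock 6: out=1, reg = 0x42AEE
clock 7: out=0, reg = 0x21577
clock 8: out=1, reg = 0x90ABB
clock 9: out=1, reg = 0xC855D
clock 10: out=1, reg = 0x642AE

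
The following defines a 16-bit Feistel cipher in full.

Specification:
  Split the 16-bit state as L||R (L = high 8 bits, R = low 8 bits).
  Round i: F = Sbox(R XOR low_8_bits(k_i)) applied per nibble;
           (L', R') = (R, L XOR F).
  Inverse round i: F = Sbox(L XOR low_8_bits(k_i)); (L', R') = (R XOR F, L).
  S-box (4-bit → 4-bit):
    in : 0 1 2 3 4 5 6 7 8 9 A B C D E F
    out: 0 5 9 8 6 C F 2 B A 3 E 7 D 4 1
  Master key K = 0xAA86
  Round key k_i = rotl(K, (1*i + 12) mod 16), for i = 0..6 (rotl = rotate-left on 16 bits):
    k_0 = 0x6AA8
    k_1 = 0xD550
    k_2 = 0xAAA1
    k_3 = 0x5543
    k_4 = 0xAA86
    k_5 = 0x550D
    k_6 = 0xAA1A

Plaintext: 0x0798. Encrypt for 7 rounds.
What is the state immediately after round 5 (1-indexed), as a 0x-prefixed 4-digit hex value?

s_0 = plaintext = 0x0798
s_1 = Round(s_0, k_0) = 0x9887
s_2 = Round(s_1, k_1) = 0x874A
s_3 = Round(s_2, k_2) = 0x4AC9
s_4 = Round(s_3, k_3) = 0xC9F9
s_5 = Round(s_4, k_4) = 0xF9E8
s_6 = Round(s_5, k_5) = 0xE8B5
s_7 = Round(s_6, k_6) = 0xB5D9

0xF9E8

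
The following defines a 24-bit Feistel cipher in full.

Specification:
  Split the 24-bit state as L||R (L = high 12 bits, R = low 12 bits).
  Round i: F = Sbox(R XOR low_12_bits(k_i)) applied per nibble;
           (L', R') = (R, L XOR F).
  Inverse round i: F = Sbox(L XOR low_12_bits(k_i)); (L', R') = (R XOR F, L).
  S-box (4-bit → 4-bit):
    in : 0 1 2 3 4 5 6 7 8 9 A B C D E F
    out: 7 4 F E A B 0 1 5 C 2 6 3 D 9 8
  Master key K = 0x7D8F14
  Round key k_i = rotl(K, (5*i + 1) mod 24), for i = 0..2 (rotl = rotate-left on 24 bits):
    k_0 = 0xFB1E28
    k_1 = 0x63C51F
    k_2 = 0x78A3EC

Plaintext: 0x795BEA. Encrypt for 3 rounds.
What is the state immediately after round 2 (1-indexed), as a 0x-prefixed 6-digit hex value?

s_0 = plaintext = 0x795BEA
s_1 = Round(s_0, k_0) = 0xBEACAA
s_2 = Round(s_1, k_1) = 0xCAA781
s_3 = Round(s_2, k_2) = 0x7816A7

0xCAA781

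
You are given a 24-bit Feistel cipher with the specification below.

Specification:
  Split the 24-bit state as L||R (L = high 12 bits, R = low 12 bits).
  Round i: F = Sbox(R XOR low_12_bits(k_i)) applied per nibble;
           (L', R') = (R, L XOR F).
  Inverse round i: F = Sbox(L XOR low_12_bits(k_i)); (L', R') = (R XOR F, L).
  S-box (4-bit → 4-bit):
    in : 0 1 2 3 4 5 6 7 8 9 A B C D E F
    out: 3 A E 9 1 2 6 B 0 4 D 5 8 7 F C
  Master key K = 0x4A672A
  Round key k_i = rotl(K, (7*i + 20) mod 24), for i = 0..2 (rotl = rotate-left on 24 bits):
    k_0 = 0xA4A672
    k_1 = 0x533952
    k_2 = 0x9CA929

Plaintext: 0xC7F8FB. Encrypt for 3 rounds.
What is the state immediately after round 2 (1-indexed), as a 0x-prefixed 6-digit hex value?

s_0 = plaintext = 0xC7F8FB
s_1 = Round(s_0, k_0) = 0x8FB37B
s_2 = Round(s_1, k_1) = 0x37B51F
s_3 = Round(s_2, k_2) = 0x51FBED

0x37B51F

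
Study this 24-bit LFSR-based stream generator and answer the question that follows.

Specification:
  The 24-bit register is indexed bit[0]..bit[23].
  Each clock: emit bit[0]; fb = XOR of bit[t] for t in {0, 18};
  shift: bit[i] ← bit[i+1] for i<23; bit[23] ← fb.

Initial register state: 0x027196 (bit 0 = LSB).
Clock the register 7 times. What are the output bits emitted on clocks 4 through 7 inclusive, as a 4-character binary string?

reg_0 = 0x027196
clock 1: out=0, reg = 0x0138CB
clock 2: out=1, reg = 0x809C65
clock 3: out=1, reg = 0xC04E32
clock 4: out=0, reg = 0x602719
clock 5: out=1, reg = 0xB0138C
clock 6: out=0, reg = 0x5809C6
clock 7: out=0, reg = 0x2C04E3

0100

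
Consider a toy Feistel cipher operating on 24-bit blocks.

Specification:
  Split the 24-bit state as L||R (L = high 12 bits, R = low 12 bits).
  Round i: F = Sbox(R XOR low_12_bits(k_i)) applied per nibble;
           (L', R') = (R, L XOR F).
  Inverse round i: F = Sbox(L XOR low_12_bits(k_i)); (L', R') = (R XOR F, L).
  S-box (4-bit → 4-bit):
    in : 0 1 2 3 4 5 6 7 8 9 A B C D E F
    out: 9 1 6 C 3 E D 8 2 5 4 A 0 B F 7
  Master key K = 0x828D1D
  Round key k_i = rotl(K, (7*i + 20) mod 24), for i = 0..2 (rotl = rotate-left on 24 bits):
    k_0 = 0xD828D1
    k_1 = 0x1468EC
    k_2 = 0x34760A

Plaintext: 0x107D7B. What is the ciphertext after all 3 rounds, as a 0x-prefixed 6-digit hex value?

s_0 = plaintext = 0x107D7B
s_1 = Round(s_0, k_0) = 0xD7BF43
s_2 = Round(s_1, k_1) = 0xF4353C
s_3 = Round(s_2, k_2) = 0x53C38E

0x53C38E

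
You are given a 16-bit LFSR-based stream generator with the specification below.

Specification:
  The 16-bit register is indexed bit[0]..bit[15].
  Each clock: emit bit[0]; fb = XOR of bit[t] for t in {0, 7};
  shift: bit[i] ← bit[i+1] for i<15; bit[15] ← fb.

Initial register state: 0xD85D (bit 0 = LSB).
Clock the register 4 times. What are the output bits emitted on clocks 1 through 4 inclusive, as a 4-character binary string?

reg_0 = 0xD85D
clock 1: out=1, reg = 0xEC2E
clock 2: out=0, reg = 0x7617
clock 3: out=1, reg = 0xBB0B
clock 4: out=1, reg = 0xDD85

1011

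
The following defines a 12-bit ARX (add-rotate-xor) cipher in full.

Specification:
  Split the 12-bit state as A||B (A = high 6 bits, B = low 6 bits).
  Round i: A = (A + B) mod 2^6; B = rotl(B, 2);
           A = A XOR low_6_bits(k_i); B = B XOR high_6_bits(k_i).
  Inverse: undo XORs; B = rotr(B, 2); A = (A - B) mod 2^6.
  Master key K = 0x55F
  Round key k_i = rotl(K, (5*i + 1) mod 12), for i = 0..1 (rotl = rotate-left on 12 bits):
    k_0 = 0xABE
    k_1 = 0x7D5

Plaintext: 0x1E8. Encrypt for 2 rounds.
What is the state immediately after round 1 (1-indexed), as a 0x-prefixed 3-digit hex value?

0x448

s_0 = plaintext = 0x1E8
s_1 = Round(s_0, k_0) = 0x448
s_2 = Round(s_1, k_1) = 0x33F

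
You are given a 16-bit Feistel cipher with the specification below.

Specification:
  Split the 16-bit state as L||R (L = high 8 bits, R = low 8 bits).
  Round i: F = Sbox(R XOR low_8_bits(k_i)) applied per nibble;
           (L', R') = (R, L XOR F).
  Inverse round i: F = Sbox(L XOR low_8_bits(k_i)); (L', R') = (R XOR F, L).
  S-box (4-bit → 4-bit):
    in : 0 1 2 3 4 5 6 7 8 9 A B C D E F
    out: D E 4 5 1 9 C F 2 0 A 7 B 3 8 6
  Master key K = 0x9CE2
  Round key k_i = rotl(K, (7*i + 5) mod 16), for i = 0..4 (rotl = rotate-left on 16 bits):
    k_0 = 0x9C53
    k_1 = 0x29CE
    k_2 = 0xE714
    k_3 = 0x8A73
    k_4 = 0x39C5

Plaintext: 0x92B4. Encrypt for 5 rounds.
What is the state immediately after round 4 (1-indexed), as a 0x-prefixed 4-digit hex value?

0x144E

s_0 = plaintext = 0x92B4
s_1 = Round(s_0, k_0) = 0xB41D
s_2 = Round(s_1, k_1) = 0x1D81
s_3 = Round(s_2, k_2) = 0x8114
s_4 = Round(s_3, k_3) = 0x144E
s_5 = Round(s_4, k_4) = 0x4E33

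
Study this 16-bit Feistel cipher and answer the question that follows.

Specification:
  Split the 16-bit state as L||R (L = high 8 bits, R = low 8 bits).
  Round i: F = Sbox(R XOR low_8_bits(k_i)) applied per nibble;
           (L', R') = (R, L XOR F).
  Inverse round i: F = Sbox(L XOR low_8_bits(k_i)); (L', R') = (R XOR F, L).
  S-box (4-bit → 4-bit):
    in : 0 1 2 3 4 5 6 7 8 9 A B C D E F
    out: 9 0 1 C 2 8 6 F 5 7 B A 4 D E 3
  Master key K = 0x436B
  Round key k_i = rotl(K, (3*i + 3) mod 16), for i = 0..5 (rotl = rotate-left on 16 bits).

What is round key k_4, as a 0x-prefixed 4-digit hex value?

0xA1B5

K = 0x436B
k_0 = rotl(K, (3*0+3) mod 16) = rotl(K, 3) = 0x1B5A
k_1 = rotl(K, (3*1+3) mod 16) = rotl(K, 6) = 0xDAD0
k_2 = rotl(K, (3*2+3) mod 16) = rotl(K, 9) = 0xD686
k_3 = rotl(K, (3*3+3) mod 16) = rotl(K, 12) = 0xB436
k_4 = rotl(K, (3*4+3) mod 16) = rotl(K, 15) = 0xA1B5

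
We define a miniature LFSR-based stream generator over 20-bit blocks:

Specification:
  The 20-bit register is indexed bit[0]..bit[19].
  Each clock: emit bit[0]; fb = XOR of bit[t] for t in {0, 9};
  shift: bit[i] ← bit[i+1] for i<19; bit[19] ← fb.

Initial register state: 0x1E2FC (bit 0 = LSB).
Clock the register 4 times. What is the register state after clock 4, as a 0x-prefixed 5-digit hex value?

reg_0 = 0x1E2FC
clock 1: out=0, reg = 0x8F17E
clock 2: out=0, reg = 0x478BF
clock 3: out=1, reg = 0xA3C5F
clock 4: out=1, reg = 0xD1E2F

0xD1E2F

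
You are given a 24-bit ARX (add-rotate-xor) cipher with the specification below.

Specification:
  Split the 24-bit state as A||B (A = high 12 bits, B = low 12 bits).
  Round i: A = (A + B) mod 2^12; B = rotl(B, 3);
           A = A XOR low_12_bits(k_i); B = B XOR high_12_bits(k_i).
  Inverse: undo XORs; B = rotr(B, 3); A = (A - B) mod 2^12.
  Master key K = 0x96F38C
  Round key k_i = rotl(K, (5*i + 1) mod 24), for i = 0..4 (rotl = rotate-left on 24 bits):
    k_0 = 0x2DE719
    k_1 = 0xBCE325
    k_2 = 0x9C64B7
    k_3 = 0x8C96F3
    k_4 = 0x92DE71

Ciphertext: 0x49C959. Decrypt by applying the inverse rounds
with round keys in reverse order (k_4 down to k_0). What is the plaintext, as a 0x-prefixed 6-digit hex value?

s_0 = ciphertext = 0x49C959
s_1 = InvRound(s_0, k_4) = 0x2DF80E
s_2 = InvRound(s_1, k_3) = 0x614E18
s_3 = InvRound(s_2, k_2) = 0x5A8CFB
s_4 = InvRound(s_3, k_1) = 0xBA7AE6
s_5 = InvRound(s_4, k_0) = 0xBB7107

0xBB7107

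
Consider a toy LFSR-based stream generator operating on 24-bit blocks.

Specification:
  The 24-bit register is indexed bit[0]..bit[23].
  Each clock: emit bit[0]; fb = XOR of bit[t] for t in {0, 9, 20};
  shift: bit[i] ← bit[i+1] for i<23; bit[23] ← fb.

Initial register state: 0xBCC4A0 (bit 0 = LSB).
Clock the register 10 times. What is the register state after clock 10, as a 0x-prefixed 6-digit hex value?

reg_0 = 0xBCC4A0
clock 1: out=0, reg = 0xDE6250
clock 2: out=0, reg = 0x6F3128
clock 3: out=0, reg = 0x379894
clock 4: out=0, reg = 0x9BCC4A
clock 5: out=0, reg = 0xCDE625
clock 6: out=1, reg = 0x66F312
clock 7: out=0, reg = 0xB37989
clock 8: out=1, reg = 0x59BCC4
clock 9: out=0, reg = 0xACDE62
clock 10: out=0, reg = 0xD66F31

0xD66F31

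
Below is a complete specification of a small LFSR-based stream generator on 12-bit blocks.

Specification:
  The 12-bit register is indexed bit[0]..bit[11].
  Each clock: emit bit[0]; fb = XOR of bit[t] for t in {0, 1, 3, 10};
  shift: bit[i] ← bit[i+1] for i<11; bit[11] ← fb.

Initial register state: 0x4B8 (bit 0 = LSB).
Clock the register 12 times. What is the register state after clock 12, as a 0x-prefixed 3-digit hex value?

0xA1A

reg_0 = 0x4B8
clock 1: out=0, reg = 0x25C
clock 2: out=0, reg = 0x92E
clock 3: out=0, reg = 0x497
clock 4: out=1, reg = 0xA4B
clock 5: out=1, reg = 0xD25
clock 6: out=1, reg = 0x692
clock 7: out=0, reg = 0x349
clock 8: out=1, reg = 0x1A4
clock 9: out=0, reg = 0x0D2
clock 10: out=0, reg = 0x869
clock 11: out=1, reg = 0x434
clock 12: out=0, reg = 0xA1A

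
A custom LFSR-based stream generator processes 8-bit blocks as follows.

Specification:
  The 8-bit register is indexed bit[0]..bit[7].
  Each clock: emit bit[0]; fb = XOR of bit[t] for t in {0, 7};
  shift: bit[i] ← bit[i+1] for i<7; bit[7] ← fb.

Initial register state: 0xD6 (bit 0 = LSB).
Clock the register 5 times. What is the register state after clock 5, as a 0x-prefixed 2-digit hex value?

0x6E

reg_0 = 0xD6
clock 1: out=0, reg = 0xEB
clock 2: out=1, reg = 0x75
clock 3: out=1, reg = 0xBA
clock 4: out=0, reg = 0xDD
clock 5: out=1, reg = 0x6E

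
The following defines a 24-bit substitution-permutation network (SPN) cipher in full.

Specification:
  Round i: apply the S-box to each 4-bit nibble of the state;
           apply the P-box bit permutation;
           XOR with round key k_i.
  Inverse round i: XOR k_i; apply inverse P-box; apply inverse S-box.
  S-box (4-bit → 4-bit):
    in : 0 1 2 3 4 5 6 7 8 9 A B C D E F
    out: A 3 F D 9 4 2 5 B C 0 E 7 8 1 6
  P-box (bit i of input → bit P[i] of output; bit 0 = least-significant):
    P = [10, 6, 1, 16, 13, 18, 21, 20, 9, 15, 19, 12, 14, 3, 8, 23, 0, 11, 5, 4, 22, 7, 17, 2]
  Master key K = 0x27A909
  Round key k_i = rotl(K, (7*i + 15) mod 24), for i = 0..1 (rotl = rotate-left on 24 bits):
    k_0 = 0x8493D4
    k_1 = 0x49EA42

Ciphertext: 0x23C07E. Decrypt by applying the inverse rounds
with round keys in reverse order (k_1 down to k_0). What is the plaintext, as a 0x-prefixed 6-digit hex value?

s_0 = ciphertext = 0x23C07E
s_1 = InvRound(s_0, k_1) = 0x3B677A
s_2 = InvRound(s_1, k_0) = 0xB58B23

0xB58B23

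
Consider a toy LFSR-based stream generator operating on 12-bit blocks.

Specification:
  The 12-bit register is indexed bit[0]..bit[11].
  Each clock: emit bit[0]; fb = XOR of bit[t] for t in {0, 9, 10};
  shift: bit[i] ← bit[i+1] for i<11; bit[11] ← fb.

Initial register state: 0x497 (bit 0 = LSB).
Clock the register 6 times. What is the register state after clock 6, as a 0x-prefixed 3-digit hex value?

0x912

reg_0 = 0x497
clock 1: out=1, reg = 0x24B
clock 2: out=1, reg = 0x125
clock 3: out=1, reg = 0x892
clock 4: out=0, reg = 0x449
clock 5: out=1, reg = 0x224
clock 6: out=0, reg = 0x912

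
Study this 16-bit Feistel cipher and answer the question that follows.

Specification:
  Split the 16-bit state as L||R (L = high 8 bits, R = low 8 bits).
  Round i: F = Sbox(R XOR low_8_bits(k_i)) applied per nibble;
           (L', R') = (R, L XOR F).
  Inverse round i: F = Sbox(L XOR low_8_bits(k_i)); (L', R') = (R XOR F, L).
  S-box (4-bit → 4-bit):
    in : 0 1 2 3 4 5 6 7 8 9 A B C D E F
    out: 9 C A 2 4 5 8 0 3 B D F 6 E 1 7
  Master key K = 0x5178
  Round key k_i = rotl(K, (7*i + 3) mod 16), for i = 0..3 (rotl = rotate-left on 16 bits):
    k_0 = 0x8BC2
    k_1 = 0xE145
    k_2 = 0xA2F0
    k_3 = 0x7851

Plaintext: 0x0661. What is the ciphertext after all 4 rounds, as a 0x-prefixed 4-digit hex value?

s_0 = plaintext = 0x0661
s_1 = Round(s_0, k_0) = 0x61D4
s_2 = Round(s_1, k_1) = 0xD4DD
s_3 = Round(s_2, k_2) = 0xDD7A
s_4 = Round(s_3, k_3) = 0x7A72

0x7A72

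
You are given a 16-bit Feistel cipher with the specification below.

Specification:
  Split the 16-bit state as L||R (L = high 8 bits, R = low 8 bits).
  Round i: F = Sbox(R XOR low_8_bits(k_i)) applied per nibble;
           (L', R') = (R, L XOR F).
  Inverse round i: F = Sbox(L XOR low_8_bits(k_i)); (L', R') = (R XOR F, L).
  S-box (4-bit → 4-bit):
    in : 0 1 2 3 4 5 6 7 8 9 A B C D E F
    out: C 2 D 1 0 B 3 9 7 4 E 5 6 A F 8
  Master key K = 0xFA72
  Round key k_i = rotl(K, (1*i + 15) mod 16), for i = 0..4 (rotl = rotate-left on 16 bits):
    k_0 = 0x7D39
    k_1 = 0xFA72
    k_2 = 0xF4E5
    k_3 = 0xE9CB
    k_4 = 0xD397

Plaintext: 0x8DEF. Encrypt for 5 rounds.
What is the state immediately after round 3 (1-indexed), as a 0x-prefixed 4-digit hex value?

0x5978

s_0 = plaintext = 0x8DEF
s_1 = Round(s_0, k_0) = 0xEF2E
s_2 = Round(s_1, k_1) = 0x2E59
s_3 = Round(s_2, k_2) = 0x5978
s_4 = Round(s_3, k_3) = 0x7808
s_5 = Round(s_4, k_4) = 0x0830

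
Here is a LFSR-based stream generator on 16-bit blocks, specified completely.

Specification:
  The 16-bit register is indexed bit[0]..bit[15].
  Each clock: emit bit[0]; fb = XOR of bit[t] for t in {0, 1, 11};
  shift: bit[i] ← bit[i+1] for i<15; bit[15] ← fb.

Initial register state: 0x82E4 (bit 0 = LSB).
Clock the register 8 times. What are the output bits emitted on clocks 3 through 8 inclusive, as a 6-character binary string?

reg_0 = 0x82E4
clock 1: out=0, reg = 0x4172
clock 2: out=0, reg = 0xA0B9
clock 3: out=1, reg = 0xD05C
clock 4: out=0, reg = 0x682E
clock 5: out=0, reg = 0x3417
clock 6: out=1, reg = 0x1A0B
clock 7: out=1, reg = 0x8D05
clock 8: out=1, reg = 0x4682

100111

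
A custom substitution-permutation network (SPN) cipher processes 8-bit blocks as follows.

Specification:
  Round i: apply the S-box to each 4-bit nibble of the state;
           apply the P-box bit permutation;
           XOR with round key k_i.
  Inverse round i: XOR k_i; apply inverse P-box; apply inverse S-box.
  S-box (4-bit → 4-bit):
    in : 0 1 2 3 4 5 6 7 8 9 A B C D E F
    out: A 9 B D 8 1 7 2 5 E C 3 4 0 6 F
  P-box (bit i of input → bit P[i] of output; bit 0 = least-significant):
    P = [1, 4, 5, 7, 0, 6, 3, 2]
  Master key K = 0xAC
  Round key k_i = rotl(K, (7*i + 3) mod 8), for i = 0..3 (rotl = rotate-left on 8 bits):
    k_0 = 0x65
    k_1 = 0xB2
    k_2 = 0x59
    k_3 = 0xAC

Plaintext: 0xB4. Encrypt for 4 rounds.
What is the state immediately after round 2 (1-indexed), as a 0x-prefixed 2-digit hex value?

0x3E

s_0 = plaintext = 0xB4
s_1 = Round(s_0, k_0) = 0xA4
s_2 = Round(s_1, k_1) = 0x3E
s_3 = Round(s_2, k_2) = 0x64
s_4 = Round(s_3, k_3) = 0x65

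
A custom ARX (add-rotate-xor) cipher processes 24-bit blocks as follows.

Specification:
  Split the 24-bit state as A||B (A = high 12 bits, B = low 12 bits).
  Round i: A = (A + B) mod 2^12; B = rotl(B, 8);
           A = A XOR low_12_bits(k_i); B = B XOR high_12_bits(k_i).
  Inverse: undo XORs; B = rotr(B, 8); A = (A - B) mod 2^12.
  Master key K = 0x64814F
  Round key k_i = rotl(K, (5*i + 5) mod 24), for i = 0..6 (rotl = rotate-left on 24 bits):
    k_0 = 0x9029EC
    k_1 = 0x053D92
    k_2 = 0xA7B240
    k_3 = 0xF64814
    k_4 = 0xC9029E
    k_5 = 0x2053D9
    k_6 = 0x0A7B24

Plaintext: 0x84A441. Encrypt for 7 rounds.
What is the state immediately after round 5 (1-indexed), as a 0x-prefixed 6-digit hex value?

s_0 = plaintext = 0x84A441
s_1 = Round(s_0, k_0) = 0x567846
s_2 = Round(s_1, k_1) = 0x03F6D7
s_3 = Round(s_2, k_2) = 0x556D16
s_4 = Round(s_3, k_3) = 0xA789B5
s_5 = Round(s_4, k_4) = 0x6B390B
s_6 = Round(s_5, k_5) = 0xC67995
s_7 = Round(s_6, k_6) = 0xED853E

0x6B390B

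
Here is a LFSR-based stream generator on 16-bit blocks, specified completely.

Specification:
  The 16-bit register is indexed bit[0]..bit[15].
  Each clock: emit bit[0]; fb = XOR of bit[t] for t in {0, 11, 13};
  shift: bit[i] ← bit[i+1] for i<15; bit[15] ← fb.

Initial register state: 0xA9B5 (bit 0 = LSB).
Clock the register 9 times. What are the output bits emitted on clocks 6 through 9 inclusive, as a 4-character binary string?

1011

reg_0 = 0xA9B5
clock 1: out=1, reg = 0xD4DA
clock 2: out=0, reg = 0x6A6D
clock 3: out=1, reg = 0xB536
clock 4: out=0, reg = 0xDA9B
clock 5: out=1, reg = 0x6D4D
clock 6: out=1, reg = 0xB6A6
clock 7: out=0, reg = 0xDB53
clock 8: out=1, reg = 0x6DA9
clock 9: out=1, reg = 0xB6D4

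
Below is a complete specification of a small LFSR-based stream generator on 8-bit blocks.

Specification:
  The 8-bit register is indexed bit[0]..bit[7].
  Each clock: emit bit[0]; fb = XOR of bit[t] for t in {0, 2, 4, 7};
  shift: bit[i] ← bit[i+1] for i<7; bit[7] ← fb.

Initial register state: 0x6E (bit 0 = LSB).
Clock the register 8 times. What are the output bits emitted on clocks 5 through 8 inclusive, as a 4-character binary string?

0110

reg_0 = 0x6E
clock 1: out=0, reg = 0xB7
clock 2: out=1, reg = 0x5B
clock 3: out=1, reg = 0x2D
clock 4: out=1, reg = 0x16
clock 5: out=0, reg = 0x0B
clock 6: out=1, reg = 0x85
clock 7: out=1, reg = 0xC2
clock 8: out=0, reg = 0xE1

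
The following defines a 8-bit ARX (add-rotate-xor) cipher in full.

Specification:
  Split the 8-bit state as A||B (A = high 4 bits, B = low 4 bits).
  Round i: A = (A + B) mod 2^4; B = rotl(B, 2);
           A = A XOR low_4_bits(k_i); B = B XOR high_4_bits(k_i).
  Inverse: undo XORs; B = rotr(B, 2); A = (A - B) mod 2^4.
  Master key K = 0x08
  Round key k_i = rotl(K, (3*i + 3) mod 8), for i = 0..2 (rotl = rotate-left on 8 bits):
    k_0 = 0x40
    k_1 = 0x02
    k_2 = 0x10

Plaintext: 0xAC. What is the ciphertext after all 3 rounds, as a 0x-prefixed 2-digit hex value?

0xC6

s_0 = plaintext = 0xAC
s_1 = Round(s_0, k_0) = 0x67
s_2 = Round(s_1, k_1) = 0xFD
s_3 = Round(s_2, k_2) = 0xC6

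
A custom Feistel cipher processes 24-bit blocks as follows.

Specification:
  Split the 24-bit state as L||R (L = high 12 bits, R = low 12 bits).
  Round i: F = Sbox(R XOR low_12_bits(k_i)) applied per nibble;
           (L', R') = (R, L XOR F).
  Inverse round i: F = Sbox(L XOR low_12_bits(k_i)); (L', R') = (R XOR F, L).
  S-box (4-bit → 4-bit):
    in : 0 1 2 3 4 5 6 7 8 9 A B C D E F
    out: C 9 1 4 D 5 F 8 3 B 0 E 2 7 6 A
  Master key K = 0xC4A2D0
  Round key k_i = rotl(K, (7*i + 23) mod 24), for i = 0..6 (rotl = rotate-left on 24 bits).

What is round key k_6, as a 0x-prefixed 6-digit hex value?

K = 0xC4A2D0
k_0 = rotl(K, (7*0+23) mod 24) = rotl(K, 23) = 0x625168
k_1 = rotl(K, (7*1+23) mod 24) = rotl(K, 6) = 0x28B431
k_2 = rotl(K, (7*2+23) mod 24) = rotl(K, 13) = 0x5A1894
k_3 = rotl(K, (7*3+23) mod 24) = rotl(K, 20) = 0x0C4A2D
k_4 = rotl(K, (7*4+23) mod 24) = rotl(K, 3) = 0x251686
k_5 = rotl(K, (7*5+23) mod 24) = rotl(K, 10) = 0x8B4312
k_6 = rotl(K, (7*6+23) mod 24) = rotl(K, 17) = 0xA18945

0xA18945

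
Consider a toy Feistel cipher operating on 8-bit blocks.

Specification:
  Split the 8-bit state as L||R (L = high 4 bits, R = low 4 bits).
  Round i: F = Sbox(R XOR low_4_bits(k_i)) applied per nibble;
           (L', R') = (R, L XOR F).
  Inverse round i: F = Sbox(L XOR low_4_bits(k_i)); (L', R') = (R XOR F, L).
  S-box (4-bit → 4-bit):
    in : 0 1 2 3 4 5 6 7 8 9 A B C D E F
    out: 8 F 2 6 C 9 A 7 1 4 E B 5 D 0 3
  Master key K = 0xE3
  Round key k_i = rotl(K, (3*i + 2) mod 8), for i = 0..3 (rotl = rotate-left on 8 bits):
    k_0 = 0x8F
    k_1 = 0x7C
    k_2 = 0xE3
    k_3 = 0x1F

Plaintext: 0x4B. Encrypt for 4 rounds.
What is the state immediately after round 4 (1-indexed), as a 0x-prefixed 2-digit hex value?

s_0 = plaintext = 0x4B
s_1 = Round(s_0, k_0) = 0xB8
s_2 = Round(s_1, k_1) = 0x87
s_3 = Round(s_2, k_2) = 0x74
s_4 = Round(s_3, k_3) = 0x4C

0x4C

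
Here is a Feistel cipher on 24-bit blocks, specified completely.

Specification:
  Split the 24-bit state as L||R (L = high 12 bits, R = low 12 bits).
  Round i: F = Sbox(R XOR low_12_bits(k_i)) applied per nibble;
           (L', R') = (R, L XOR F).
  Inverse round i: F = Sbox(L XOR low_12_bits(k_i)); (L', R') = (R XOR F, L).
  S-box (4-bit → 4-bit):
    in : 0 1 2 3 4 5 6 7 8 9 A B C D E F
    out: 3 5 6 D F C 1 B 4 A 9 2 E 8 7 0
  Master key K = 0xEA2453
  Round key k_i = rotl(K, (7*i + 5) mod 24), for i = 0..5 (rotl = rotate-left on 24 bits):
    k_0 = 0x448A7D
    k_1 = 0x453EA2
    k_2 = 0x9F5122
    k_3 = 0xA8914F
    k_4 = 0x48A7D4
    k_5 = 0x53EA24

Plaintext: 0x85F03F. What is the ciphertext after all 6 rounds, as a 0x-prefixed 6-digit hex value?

s_0 = plaintext = 0x85F03F
s_1 = Round(s_0, k_0) = 0x03F1A9
s_2 = Round(s_1, k_1) = 0x1A900D
s_3 = Round(s_2, k_2) = 0x00D4C9
s_4 = Round(s_3, k_3) = 0x4C9C4C
s_5 = Round(s_4, k_4) = 0xC4C66D
s_6 = Round(s_5, k_5) = 0x66D2B6

0x66D2B6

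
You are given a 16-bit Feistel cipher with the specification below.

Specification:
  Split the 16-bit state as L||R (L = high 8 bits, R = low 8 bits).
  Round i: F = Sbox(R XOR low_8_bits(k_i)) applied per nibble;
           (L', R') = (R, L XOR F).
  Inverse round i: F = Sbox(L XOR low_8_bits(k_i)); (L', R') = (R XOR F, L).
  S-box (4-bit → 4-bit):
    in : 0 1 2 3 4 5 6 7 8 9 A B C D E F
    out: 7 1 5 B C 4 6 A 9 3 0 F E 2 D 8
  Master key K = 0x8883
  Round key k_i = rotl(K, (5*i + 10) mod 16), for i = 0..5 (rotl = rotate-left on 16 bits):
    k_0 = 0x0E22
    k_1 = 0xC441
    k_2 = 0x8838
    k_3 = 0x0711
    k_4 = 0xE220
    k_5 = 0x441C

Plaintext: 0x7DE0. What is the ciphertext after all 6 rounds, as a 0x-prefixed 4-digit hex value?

0x230D

s_0 = plaintext = 0x7DE0
s_1 = Round(s_0, k_0) = 0xE098
s_2 = Round(s_1, k_1) = 0x98C3
s_3 = Round(s_2, k_2) = 0xC317
s_4 = Round(s_3, k_3) = 0x17B5
s_5 = Round(s_4, k_4) = 0xB523
s_6 = Round(s_5, k_5) = 0x230D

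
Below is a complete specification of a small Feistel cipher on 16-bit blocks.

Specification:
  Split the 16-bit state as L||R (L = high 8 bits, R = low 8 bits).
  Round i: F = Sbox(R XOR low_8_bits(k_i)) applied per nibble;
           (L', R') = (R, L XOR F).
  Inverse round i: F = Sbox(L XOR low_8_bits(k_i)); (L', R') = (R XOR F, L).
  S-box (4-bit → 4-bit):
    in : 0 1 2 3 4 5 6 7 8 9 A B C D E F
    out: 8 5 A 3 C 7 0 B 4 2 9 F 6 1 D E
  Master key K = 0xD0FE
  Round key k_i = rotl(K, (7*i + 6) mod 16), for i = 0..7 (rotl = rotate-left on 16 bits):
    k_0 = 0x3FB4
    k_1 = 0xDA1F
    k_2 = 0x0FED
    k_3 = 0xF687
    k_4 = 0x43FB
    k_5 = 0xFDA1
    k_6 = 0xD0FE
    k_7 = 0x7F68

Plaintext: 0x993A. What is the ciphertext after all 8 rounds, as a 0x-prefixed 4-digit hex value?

0x7F65

s_0 = plaintext = 0x993A
s_1 = Round(s_0, k_0) = 0x3AD4
s_2 = Round(s_1, k_1) = 0xD455
s_3 = Round(s_2, k_2) = 0x5520
s_4 = Round(s_3, k_3) = 0x20CE
s_5 = Round(s_4, k_4) = 0xCE17
s_6 = Round(s_5, k_5) = 0x173E
s_7 = Round(s_6, k_6) = 0x3E7F
s_8 = Round(s_7, k_7) = 0x7F65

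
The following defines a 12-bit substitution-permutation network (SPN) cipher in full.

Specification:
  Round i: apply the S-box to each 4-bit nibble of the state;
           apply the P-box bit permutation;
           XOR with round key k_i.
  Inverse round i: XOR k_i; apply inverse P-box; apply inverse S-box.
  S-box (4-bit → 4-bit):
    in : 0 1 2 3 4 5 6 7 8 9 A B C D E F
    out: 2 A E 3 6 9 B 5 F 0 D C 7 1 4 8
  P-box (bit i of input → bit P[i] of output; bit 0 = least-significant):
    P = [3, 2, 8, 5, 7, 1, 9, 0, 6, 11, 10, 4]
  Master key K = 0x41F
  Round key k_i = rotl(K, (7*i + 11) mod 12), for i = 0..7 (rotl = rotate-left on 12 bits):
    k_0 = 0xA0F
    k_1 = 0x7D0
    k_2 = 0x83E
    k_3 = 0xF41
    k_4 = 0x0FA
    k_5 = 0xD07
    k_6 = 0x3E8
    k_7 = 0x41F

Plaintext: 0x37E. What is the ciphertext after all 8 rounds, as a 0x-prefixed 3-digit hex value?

0x52E

s_0 = plaintext = 0x37E
s_1 = Round(s_0, k_0) = 0x1CF
s_2 = Round(s_1, k_1) = 0xD62
s_3 = Round(s_2, k_2) = 0x9D9
s_4 = Round(s_3, k_3) = 0xFC1
s_5 = Round(s_4, k_4) = 0x24C
s_6 = Round(s_5, k_5) = 0x219
s_7 = Round(s_6, k_6) = 0xFFB
s_8 = Round(s_7, k_7) = 0x52E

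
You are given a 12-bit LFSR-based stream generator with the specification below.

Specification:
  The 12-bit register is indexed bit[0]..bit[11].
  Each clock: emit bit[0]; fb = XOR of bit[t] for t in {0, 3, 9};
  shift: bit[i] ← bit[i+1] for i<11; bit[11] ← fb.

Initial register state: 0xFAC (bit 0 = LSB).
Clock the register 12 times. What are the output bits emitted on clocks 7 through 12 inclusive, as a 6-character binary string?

reg_0 = 0xFAC
clock 1: out=0, reg = 0x7D6
clock 2: out=0, reg = 0xBEB
clock 3: out=1, reg = 0xDF5
clock 4: out=1, reg = 0xEFA
clock 5: out=0, reg = 0x77D
clock 6: out=1, reg = 0xBBE
clock 7: out=0, reg = 0x5DF
clock 8: out=1, reg = 0x2EF
clock 9: out=1, reg = 0x977
clock 10: out=1, reg = 0xCBB
clock 11: out=1, reg = 0x65D
clock 12: out=1, reg = 0xB2E

011111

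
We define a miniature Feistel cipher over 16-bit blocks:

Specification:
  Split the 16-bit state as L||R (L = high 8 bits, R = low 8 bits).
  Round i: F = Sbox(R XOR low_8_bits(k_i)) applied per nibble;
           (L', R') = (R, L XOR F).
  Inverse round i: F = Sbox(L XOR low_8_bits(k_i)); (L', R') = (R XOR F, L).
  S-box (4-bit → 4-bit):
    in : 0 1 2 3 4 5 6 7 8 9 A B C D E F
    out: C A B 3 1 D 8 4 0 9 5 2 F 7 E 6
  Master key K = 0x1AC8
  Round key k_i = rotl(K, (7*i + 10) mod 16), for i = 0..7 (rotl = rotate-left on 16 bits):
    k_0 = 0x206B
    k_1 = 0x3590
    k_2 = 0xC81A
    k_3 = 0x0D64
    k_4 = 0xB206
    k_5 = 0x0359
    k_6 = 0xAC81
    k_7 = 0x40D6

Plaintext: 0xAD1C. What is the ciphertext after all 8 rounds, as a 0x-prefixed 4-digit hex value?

s_0 = plaintext = 0xAD1C
s_1 = Round(s_0, k_0) = 0x1CE9
s_2 = Round(s_1, k_1) = 0xE955
s_3 = Round(s_2, k_2) = 0x55FF
s_4 = Round(s_3, k_3) = 0xFFC7
s_5 = Round(s_4, k_4) = 0xC705
s_6 = Round(s_5, k_5) = 0x0518
s_7 = Round(s_6, k_6) = 0x189C
s_8 = Round(s_7, k_7) = 0x9C0D

0x9C0D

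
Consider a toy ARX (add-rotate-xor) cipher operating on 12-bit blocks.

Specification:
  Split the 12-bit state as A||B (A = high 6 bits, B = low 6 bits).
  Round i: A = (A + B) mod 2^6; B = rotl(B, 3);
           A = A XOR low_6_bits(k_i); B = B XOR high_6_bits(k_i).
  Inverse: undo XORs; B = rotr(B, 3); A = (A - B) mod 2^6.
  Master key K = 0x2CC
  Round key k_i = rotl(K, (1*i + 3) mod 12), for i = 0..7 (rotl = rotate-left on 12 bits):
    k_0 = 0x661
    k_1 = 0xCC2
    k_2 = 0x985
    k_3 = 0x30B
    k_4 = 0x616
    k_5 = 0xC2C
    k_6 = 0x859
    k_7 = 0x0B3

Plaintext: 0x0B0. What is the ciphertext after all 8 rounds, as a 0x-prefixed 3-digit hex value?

0x8CD

s_0 = plaintext = 0x0B0
s_1 = Round(s_0, k_0) = 0x4DF
s_2 = Round(s_1, k_1) = 0xC08
s_3 = Round(s_2, k_2) = 0xF67
s_4 = Round(s_3, k_3) = 0xBF0
s_5 = Round(s_4, k_4) = 0x25E
s_6 = Round(s_5, k_5) = 0x2C3
s_7 = Round(s_6, k_6) = 0x5F9
s_8 = Round(s_7, k_7) = 0x8CD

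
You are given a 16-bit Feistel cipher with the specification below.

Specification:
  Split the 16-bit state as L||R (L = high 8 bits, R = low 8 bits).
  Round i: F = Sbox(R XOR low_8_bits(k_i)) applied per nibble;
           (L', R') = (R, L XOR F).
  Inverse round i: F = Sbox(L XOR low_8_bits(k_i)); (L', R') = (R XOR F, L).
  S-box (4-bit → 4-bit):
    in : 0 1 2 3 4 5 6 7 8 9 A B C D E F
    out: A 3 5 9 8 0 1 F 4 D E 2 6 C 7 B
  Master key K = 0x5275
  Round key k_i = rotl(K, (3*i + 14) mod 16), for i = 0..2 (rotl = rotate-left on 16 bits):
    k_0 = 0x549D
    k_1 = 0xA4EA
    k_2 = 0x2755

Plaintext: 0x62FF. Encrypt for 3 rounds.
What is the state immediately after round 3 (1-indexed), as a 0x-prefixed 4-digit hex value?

0x2386

s_0 = plaintext = 0x62FF
s_1 = Round(s_0, k_0) = 0xFF77
s_2 = Round(s_1, k_1) = 0x7723
s_3 = Round(s_2, k_2) = 0x2386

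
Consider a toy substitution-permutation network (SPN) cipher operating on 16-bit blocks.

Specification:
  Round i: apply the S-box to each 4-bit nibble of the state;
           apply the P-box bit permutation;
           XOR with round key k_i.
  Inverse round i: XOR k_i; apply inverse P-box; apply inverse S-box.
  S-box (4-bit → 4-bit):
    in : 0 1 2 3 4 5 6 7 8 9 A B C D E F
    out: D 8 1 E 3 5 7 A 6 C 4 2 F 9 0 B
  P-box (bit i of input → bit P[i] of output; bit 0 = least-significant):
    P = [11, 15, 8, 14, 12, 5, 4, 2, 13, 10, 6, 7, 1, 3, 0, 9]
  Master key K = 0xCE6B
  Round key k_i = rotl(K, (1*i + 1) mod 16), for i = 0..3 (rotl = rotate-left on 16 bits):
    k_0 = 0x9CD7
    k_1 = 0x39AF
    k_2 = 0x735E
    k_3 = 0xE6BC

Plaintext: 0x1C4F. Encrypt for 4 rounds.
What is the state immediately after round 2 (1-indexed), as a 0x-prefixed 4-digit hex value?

0xD990

s_0 = plaintext = 0x1C4F
s_1 = Round(s_0, k_0) = 0x6237
s_2 = Round(s_1, k_1) = 0xD990
s_3 = Round(s_2, k_2) = 0x3888
s_4 = Round(s_3, k_3) = 0x61C5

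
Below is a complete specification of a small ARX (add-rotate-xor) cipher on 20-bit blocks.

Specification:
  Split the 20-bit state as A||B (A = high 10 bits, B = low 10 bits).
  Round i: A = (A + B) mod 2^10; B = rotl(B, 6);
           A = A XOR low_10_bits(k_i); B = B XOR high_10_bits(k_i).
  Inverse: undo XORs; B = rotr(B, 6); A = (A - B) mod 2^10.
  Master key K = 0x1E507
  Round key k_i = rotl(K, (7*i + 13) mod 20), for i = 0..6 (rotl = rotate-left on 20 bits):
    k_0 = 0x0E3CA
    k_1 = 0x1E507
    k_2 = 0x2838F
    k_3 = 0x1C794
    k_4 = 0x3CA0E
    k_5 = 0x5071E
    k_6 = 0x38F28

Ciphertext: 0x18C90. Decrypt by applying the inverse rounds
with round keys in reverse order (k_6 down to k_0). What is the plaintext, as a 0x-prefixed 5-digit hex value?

0x57BA2

s_0 = ciphertext = 0x18C90
s_1 = InvRound(s_0, k_6) = 0x06B31
s_2 = InvRound(s_1, k_5) = 0xFEF09
s_3 = InvRound(s_2, k_4) = 0x8DBBF
s_4 = InvRound(s_3, k_3) = 0x2CCEF
s_5 = InvRound(s_4, k_2) = 0x92CF1
s_6 = InvRound(s_5, k_1) = 0xB2882
s_7 = InvRound(s_6, k_0) = 0x57BA2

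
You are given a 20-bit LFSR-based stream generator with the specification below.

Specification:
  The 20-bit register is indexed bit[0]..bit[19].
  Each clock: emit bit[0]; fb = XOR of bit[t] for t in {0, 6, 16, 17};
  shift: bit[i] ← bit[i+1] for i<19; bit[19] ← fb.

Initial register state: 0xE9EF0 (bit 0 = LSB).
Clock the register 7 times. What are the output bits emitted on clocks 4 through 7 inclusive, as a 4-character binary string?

reg_0 = 0xE9EF0
clock 1: out=0, reg = 0x74F78
clock 2: out=0, reg = 0xBA7BC
clock 3: out=0, reg = 0x5D3DE
clock 4: out=0, reg = 0x2E9EF
clock 5: out=1, reg = 0x974F7
clock 6: out=1, reg = 0xCBA7B
clock 7: out=1, reg = 0x65D3D

0111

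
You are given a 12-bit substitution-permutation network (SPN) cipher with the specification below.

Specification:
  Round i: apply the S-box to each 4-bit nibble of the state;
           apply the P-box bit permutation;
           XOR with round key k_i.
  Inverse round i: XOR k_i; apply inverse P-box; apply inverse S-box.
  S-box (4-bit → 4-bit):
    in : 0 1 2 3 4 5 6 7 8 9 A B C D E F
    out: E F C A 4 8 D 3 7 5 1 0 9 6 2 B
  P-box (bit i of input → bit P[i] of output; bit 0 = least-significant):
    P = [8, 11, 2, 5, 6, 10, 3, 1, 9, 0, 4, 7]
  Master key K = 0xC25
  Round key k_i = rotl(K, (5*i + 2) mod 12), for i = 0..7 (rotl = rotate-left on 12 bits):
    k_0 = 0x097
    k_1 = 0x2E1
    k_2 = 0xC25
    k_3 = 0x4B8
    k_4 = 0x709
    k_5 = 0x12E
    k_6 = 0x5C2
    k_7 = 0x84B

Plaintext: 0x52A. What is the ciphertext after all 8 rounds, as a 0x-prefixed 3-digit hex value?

s_0 = plaintext = 0x52A
s_1 = Round(s_0, k_0) = 0x11D
s_2 = Round(s_1, k_1) = 0xC3E
s_3 = Round(s_2, k_2) = 0x2A7
s_4 = Round(s_3, k_3) = 0xD68
s_5 = Round(s_4, k_4) = 0xE56
s_6 = Round(s_5, k_5) = 0x009
s_7 = Round(s_6, k_6) = 0x05D
s_8 = Round(s_7, k_7) = 0x0DC

0x0DC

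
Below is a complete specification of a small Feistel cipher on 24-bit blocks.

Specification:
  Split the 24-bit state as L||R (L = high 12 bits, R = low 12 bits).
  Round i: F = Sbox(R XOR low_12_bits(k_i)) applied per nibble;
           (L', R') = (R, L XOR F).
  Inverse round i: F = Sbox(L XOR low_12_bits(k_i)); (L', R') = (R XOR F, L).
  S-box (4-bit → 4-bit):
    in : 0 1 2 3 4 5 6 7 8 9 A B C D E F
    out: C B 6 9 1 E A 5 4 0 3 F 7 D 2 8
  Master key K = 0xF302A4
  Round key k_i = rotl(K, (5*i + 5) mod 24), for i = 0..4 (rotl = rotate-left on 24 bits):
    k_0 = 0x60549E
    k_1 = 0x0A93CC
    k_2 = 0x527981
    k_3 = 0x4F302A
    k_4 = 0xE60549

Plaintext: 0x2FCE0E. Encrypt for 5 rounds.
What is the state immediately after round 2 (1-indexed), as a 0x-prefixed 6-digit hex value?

0x1F0899

s_0 = plaintext = 0x2FCE0E
s_1 = Round(s_0, k_0) = 0xE0E1F0
s_2 = Round(s_1, k_1) = 0x1F0899
s_3 = Round(s_2, k_2) = 0x899A44
s_4 = Round(s_3, k_3) = 0xA44B3B
s_5 = Round(s_4, k_4) = 0xB3B812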